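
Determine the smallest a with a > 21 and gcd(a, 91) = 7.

28

Multiples of 7 above 21: 7·4, 7·5, … . Need the cofactor coprime to 91/7 = 13.
Checking s = 4, 5, … the first with gcd(s, 13) = 1 is s = 4, giving 28.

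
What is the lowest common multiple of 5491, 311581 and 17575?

5491 = 17² · 19; 311581 = 19 · 23² · 31; 17575 = 5² · 19 · 37
lcm takes max exponent of each prime: 5² · 17² · 19 · 23² · 31 · 37 = 83293390825

83293390825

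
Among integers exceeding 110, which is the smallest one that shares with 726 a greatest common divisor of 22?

154

gcd(k, 726) = 22 forces 22 | k; write k = 22s. Then gcd(22s, 22·33) = 22·gcd(s, 33), so need gcd(s, 33) = 1.
22s > 110 gives s ≥ 6. The least s ≥ 6 coprime to 33 is 7, so k = 22·7 = 154.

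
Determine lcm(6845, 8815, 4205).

10148965135

lcm(6845, 8815) = 6845·8815/gcd = 60338675/5 = 12067735
lcm(12067735, 4205) = 12067735·4205/gcd = 50744825675/5 = 10148965135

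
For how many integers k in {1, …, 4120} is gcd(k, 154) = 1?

1606

Prime factors of 154: 2, 7, 11. Count integers ≤ 4120 divisible by none of them.
By inclusion–exclusion: 4120 − ⌊4120/2⌋ − ⌊4120/7⌋ − ⌊4120/11⌋ + ⌊4120/14⌋ + ⌊4120/22⌋ + ⌊4120/77⌋ − ⌊4120/154⌋ = 1606.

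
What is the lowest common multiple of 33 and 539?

gcd first: 539 = 16·33 + 11; 33 = 3·11 + 0 → gcd = 11
lcm = 33·539/gcd = 17787/11 = 1617

1617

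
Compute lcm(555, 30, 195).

555 = 3 · 5 · 37; 30 = 2 · 3 · 5; 195 = 3 · 5 · 13
lcm takes max exponent of each prime: 2 · 3 · 5 · 13 · 37 = 14430

14430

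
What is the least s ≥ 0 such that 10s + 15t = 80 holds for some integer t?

2

Reduce mod 15: 10s ≡ 80 (mod 15). With g = gcd(10, 15) = 5 dividing 80, divide through: 2s ≡ 16 (mod 3).
Since gcd(2, 3) = 1, s ≡ 16·(2)⁻¹ ≡ 2 (mod 3). Smallest non-negative: 2.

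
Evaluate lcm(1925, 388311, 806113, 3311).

4370119948425

1925 = 5² · 7 · 11; 388311 = 3 · 7 · 11 · 41²; 806113 = 7 · 11 · 19² · 29; 3311 = 7 · 11 · 43
lcm takes max exponent of each prime: 3 · 5² · 7 · 11 · 19² · 29 · 41² · 43 = 4370119948425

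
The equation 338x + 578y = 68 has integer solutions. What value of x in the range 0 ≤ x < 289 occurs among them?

255

Euclid: 578 = 1·338 + 240; 338 = 1·240 + 98; 240 = 2·98 + 44; 98 = 2·44 + 10; 44 = 4·10 + 4; 10 = 2·4 + 2; 4 = 2·2 + 0 → gcd = 2; 68 = 2·34.
Back-substitution yields 338·(118) + 578·(-69) = 2, so one solution is x = 118·34 = 4012, y = -69·34 = -2346.
Solutions in x differ by 578/2 = 289; the one in [0, 289) is 4012 mod 289 = 255.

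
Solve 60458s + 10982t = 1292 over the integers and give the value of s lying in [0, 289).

119

gcd(60458, 10982) = 38 (Euclid: 60458 = 5·10982 + 5548; 10982 = 1·5548 + 5434; 5548 = 1·5434 + 114; 5434 = 47·114 + 76; 114 = 1·76 + 38; 76 = 2·38 + 0), and 38 | 1292.
Extended Euclid: 60458·(97) + 10982·(-534) = 38. Scale by 34: s₀ = 3298.
General solution s = s₀ + 289k; reducing mod 289 gives s = 119 (and t = -655).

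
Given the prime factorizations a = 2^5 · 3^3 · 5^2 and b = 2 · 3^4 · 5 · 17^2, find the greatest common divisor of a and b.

min exponent per shared prime: 2 · 3^3 · 5 = 270

270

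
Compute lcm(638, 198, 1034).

269874

638 = 2 · 11 · 29; 198 = 2 · 3² · 11; 1034 = 2 · 11 · 47
lcm takes max exponent of each prime: 2 · 3² · 11 · 29 · 47 = 269874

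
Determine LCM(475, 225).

gcd first: 475 = 2·225 + 25; 225 = 9·25 + 0 → gcd = 25
lcm = 475·225/gcd = 106875/25 = 4275

4275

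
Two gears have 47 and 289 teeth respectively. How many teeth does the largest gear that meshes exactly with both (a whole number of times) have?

Euclid: 289 = 6·47 + 7; 47 = 6·7 + 5; 7 = 1·5 + 2; 5 = 2·2 + 1; 2 = 2·1 + 0. Last nonzero remainder: 1.

1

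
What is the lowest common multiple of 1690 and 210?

1690 = 2 · 5 · 13²; 210 = 2 · 3 · 5 · 7
max exponents: 2 · 3 · 5 · 7 · 13² = 35490

35490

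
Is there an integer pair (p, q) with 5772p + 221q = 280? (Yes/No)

No

gcd(5772, 221): 5772 = 26·221 + 26; 221 = 8·26 + 13; 26 = 2·13 + 0 → 13
13 does not divide 280, so a solution does not exist.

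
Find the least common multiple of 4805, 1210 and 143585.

4805 = 5 · 31²; 1210 = 2 · 5 · 11²; 143585 = 5 · 13 · 47²
lcm takes max exponent of each prime: 2 · 5 · 11² · 13 · 31² · 47² = 33392414770

33392414770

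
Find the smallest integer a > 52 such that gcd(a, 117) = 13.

117 = 13·9. Any a with gcd(a, 117) = 13 is a multiple of 13, say 13s, with s coprime to 9.
Need s > 52/13, so s ≥ 5. First s ≥ 5 with gcd(s, 9) = 1 is s = 5. Thus a = 13·5 = 65.

65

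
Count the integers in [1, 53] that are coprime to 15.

29

15 = 3·5. Inclusion–exclusion on these primes:
53 − ⌊53/3⌋ − ⌊53/5⌋ + ⌊53/15⌋ = 29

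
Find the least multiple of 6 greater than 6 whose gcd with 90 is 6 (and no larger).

gcd(x, 90) = 6 forces 6 | x; write x = 6s. Then gcd(6s, 6·15) = 6·gcd(s, 15), so need gcd(s, 15) = 1.
6s > 6 gives s ≥ 2. The least s ≥ 2 coprime to 15 is 2, so x = 6·2 = 12.

12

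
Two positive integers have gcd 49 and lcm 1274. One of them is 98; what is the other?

637

p·q = gcd·lcm = 49·1274 = 62426, so q = 62426/98 = 637.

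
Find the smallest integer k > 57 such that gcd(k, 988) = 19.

95

988 = 19·52. Any k with gcd(k, 988) = 19 is a multiple of 19, say 19s, with s coprime to 52.
Need s > 57/19, so s ≥ 4. First s ≥ 4 with gcd(s, 52) = 1 is s = 5. Thus k = 19·5 = 95.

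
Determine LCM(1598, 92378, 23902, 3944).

1598 = 2 · 17 · 47; 92378 = 2 · 11 · 13 · 17 · 19; 23902 = 2 · 17 · 19 · 37; 3944 = 2³ · 17 · 29
lcm takes max exponent of each prime: 2³ · 11 · 13 · 17 · 19 · 29 · 37 · 47 = 18634859672

18634859672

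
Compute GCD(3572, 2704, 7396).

3572 = 2² · 19 · 47; 2704 = 2⁴ · 13²; 7396 = 2² · 43²
gcd takes min exponent of each prime: 2² = 4

4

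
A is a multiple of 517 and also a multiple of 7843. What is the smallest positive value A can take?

368621

gcd first: 7843 = 15·517 + 88; 517 = 5·88 + 77; 88 = 1·77 + 11; 77 = 7·11 + 0 → gcd = 11
lcm = 517·7843/gcd = 4054831/11 = 368621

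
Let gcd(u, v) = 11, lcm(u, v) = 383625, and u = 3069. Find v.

Using uv = gcd(u,v)·lcm(u,v) = 11·383625 = 4219875, we get v = 4219875/3069 = 1375.

1375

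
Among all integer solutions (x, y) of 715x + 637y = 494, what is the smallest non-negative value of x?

39

Euclid: 715 = 1·637 + 78; 637 = 8·78 + 13; 78 = 6·13 + 0 → gcd = 13; 494 = 13·38.
Back-substitution yields 715·(-8) + 637·(9) = 13, so one solution is x = -8·38 = -304, y = 9·38 = 342.
Solutions in x differ by 637/13 = 49; the one in [0, 49) is -304 mod 49 = 39.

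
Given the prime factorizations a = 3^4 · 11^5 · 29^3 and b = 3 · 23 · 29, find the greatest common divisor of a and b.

min exponent per shared prime: 3 · 29 = 87

87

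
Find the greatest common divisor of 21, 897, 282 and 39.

3

21 = 3 · 7; 897 = 3 · 13 · 23; 282 = 2 · 3 · 47; 39 = 3 · 13
gcd takes min exponent of each prime: 3 = 3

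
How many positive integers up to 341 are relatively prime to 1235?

Prime factors of 1235: 5, 13, 19. Count integers ≤ 341 divisible by none of them.
By inclusion–exclusion: 341 − ⌊341/5⌋ − ⌊341/13⌋ − ⌊341/19⌋ + ⌊341/65⌋ + ⌊341/95⌋ + ⌊341/247⌋ − ⌊341/1235⌋ = 239.

239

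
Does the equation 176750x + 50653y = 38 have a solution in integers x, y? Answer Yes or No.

By Bézout, 176750x + 50653y = 38 has integer solutions iff gcd(176750, 50653) | 38.
Euclid: 176750 = 3·50653 + 24791; 50653 = 2·24791 + 1071; 24791 = 23·1071 + 158; 1071 = 6·158 + 123; 158 = 1·123 + 35; 123 = 3·35 + 18; 35 = 1·18 + 17; 18 = 1·17 + 1; 17 = 17·1 + 0. gcd = 1; 38 mod 1 = 0. Yes.

Yes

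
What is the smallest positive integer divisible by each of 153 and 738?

153 = 3² · 17; 738 = 2 · 3² · 41
max exponents: 2 · 3² · 17 · 41 = 12546

12546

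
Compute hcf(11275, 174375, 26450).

gcd(11275, 174375): 174375 = 15·11275 + 5250; 11275 = 2·5250 + 775; 5250 = 6·775 + 600; 775 = 1·600 + 175; 600 = 3·175 + 75; 175 = 2·75 + 25; 75 = 3·25 + 0 → 25
gcd(25, 26450): 26450 = 1058·25 + 0 → 25

25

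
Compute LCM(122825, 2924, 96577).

120016237900

122825 = 5² · 17³; 2924 = 2² · 17 · 43; 96577 = 13 · 17 · 19 · 23
lcm takes max exponent of each prime: 2² · 5² · 13 · 17³ · 19 · 23 · 43 = 120016237900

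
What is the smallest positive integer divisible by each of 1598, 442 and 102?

1598 = 2 · 17 · 47; 442 = 2 · 13 · 17; 102 = 2 · 3 · 17
lcm takes max exponent of each prime: 2 · 3 · 13 · 17 · 47 = 62322

62322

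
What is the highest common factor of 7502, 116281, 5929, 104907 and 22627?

gcd(7502, 116281): 116281 = 15·7502 + 3751; 7502 = 2·3751 + 0 → 3751
gcd(3751, 5929): 5929 = 1·3751 + 2178; 3751 = 1·2178 + 1573; 2178 = 1·1573 + 605; 1573 = 2·605 + 363; 605 = 1·363 + 242; 363 = 1·242 + 121; 242 = 2·121 + 0 → 121
gcd(121, 104907): 104907 = 867·121 + 0 → 121
gcd(121, 22627): 22627 = 187·121 + 0 → 121

121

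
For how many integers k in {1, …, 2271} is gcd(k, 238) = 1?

Prime factors of 238: 2, 7, 17. Count integers ≤ 2271 divisible by none of them.
By inclusion–exclusion: 2271 − ⌊2271/2⌋ − ⌊2271/7⌋ − ⌊2271/17⌋ + ⌊2271/14⌋ + ⌊2271/34⌋ + ⌊2271/119⌋ − ⌊2271/238⌋ = 917.

917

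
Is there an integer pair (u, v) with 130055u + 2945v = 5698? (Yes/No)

No

gcd(130055, 2945): 130055 = 44·2945 + 475; 2945 = 6·475 + 95; 475 = 5·95 + 0 → 95
95 does not divide 5698, so a solution does not exist.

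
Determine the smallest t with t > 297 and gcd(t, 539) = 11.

gcd(t, 539) = 11 forces 11 | t; write t = 11s. Then gcd(11s, 11·49) = 11·gcd(s, 49), so need gcd(s, 49) = 1.
11s > 297 gives s ≥ 28. The least s ≥ 28 coprime to 49 is 29, so t = 11·29 = 319.

319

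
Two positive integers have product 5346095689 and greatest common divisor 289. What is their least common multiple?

18498601

Since gcd(m,n)·lcm(m,n) = mn, lcm = 5346095689/289 = 18498601.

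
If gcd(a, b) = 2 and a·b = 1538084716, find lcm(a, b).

For any two positive integers, gcd × lcm equals their product. Hence lcm = 1538084716 / 2 = 769042358.

769042358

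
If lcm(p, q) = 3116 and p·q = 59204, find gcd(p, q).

19

From gcd × lcm = pq: gcd = 59204 / 3116 = 19.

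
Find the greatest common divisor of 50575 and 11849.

289

Euclid: 50575 = 4·11849 + 3179; 11849 = 3·3179 + 2312; 3179 = 1·2312 + 867; 2312 = 2·867 + 578; 867 = 1·578 + 289; 578 = 2·289 + 0. Last nonzero remainder: 289.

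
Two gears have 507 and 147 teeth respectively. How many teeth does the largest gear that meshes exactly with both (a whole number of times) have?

Euclid: 507 = 3·147 + 66; 147 = 2·66 + 15; 66 = 4·15 + 6; 15 = 2·6 + 3; 6 = 2·3 + 0. Last nonzero remainder: 3.

3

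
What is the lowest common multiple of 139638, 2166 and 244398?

2053322750094

139638 = 2 · 3 · 17 · 37²; 2166 = 2 · 3 · 19²; 244398 = 2 · 3 · 7 · 11 · 23²
lcm takes max exponent of each prime: 2 · 3 · 7 · 11 · 17 · 19² · 23² · 37² = 2053322750094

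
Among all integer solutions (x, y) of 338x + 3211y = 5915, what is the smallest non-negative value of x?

8

Reduce mod 3211: 338x ≡ 5915 (mod 3211). With g = gcd(338, 3211) = 169 dividing 5915, divide through: 2x ≡ 35 (mod 19).
Since gcd(2, 19) = 1, x ≡ 35·(2)⁻¹ ≡ 8 (mod 19). Smallest non-negative: 8.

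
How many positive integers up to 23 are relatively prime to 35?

35 = 5·7. Inclusion–exclusion on these primes:
23 − ⌊23/5⌋ − ⌊23/7⌋ + ⌊23/35⌋ = 16

16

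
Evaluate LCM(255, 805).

41055

255 = 3 · 5 · 17; 805 = 5 · 7 · 23
max exponents: 3 · 5 · 7 · 17 · 23 = 41055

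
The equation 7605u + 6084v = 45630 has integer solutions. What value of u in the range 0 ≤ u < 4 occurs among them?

Euclid: 7605 = 1·6084 + 1521; 6084 = 4·1521 + 0 → gcd = 1521; 45630 = 1521·30.
Back-substitution yields 7605·(1) + 6084·(-1) = 1521, so one solution is u = 1·30 = 30, v = -1·30 = -30.
Solutions in u differ by 6084/1521 = 4; the one in [0, 4) is 30 mod 4 = 2.

2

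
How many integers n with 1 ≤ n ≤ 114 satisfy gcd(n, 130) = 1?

130 = 2·5·13. Inclusion–exclusion on these primes:
114 − ⌊114/2⌋ − ⌊114/5⌋ − ⌊114/13⌋ + ⌊114/10⌋ + ⌊114/26⌋ + ⌊114/65⌋ − ⌊114/130⌋ = 43

43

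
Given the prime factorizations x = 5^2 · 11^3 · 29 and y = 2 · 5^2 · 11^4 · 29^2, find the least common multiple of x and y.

615654050

max exponent per prime: 2 · 5^2 · 11^4 · 29^2 = 615654050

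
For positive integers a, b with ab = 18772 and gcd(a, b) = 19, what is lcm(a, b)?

For any two positive integers, gcd × lcm equals their product. Hence lcm = 18772 / 19 = 988.

988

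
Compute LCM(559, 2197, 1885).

13698295

559 = 13 · 43; 2197 = 13³; 1885 = 5 · 13 · 29
lcm takes max exponent of each prime: 5 · 13³ · 29 · 43 = 13698295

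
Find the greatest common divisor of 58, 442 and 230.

gcd(58, 442): 442 = 7·58 + 36; 58 = 1·36 + 22; 36 = 1·22 + 14; 22 = 1·14 + 8; 14 = 1·8 + 6; 8 = 1·6 + 2; 6 = 3·2 + 0 → 2
gcd(2, 230): 230 = 115·2 + 0 → 2

2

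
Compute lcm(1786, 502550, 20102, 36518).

22698675850

1786 = 2 · 19 · 47; 502550 = 2 · 5² · 19 · 23²; 20102 = 2 · 19 · 23²; 36518 = 2 · 19 · 31²
lcm takes max exponent of each prime: 2 · 5² · 19 · 23² · 31² · 47 = 22698675850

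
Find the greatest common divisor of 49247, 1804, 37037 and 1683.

11

49247 = 11³ · 37; 1804 = 2² · 11 · 41; 37037 = 7 · 11 · 13 · 37; 1683 = 3² · 11 · 17
gcd takes min exponent of each prime: 11 = 11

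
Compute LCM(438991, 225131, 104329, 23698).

12995011582

438991 = 7² · 17² · 31; 225131 = 17² · 19 · 41; 104329 = 17² · 19²; 23698 = 2 · 17² · 41
lcm takes max exponent of each prime: 2 · 7² · 17² · 19² · 31 · 41 = 12995011582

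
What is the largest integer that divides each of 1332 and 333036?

Euclid: 333036 = 250·1332 + 36; 1332 = 37·36 + 0. Last nonzero remainder: 36.

36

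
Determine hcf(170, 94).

Euclid: 170 = 1·94 + 76; 94 = 1·76 + 18; 76 = 4·18 + 4; 18 = 4·4 + 2; 4 = 2·2 + 0. Last nonzero remainder: 2.

2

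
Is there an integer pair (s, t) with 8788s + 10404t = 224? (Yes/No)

By Bézout, 8788s + 10404t = 224 has integer solutions iff gcd(8788, 10404) | 224.
Euclid: 10404 = 1·8788 + 1616; 8788 = 5·1616 + 708; 1616 = 2·708 + 200; 708 = 3·200 + 108; 200 = 1·108 + 92; 108 = 1·92 + 16; 92 = 5·16 + 12; 16 = 1·12 + 4; 12 = 3·4 + 0. gcd = 4; 224 mod 4 = 0. Yes.

Yes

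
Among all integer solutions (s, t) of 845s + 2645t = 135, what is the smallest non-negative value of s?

357

gcd(845, 2645) = 5 (Euclid: 2645 = 3·845 + 110; 845 = 7·110 + 75; 110 = 1·75 + 35; 75 = 2·35 + 5; 35 = 7·5 + 0), and 5 | 135.
Extended Euclid: 845·(72) + 2645·(-23) = 5. Scale by 27: s₀ = 1944.
General solution s = s₀ + 529k; reducing mod 529 gives s = 357 (and t = -114).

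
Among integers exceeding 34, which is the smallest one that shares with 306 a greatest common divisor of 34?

68

gcd(k, 306) = 34 forces 34 | k; write k = 34s. Then gcd(34s, 34·9) = 34·gcd(s, 9), so need gcd(s, 9) = 1.
34s > 34 gives s ≥ 2. The least s ≥ 2 coprime to 9 is 2, so k = 34·2 = 68.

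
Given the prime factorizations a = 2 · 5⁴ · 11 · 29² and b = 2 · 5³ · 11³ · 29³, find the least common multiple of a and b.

40577198750

max exponent per prime: 2 · 5⁴ · 11³ · 29³ = 40577198750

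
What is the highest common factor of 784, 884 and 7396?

gcd(784, 884): 884 = 1·784 + 100; 784 = 7·100 + 84; 100 = 1·84 + 16; 84 = 5·16 + 4; 16 = 4·4 + 0 → 4
gcd(4, 7396): 7396 = 1849·4 + 0 → 4

4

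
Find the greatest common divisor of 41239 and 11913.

11

Euclid: 41239 = 3·11913 + 5500; 11913 = 2·5500 + 913; 5500 = 6·913 + 22; 913 = 41·22 + 11; 22 = 2·11 + 0. Last nonzero remainder: 11.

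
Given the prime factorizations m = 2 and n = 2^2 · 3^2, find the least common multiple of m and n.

36

max exponent per prime: 2^2 · 3^2 = 36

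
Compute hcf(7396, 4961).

1

Euclid: 7396 = 1·4961 + 2435; 4961 = 2·2435 + 91; 2435 = 26·91 + 69; 91 = 1·69 + 22; 69 = 3·22 + 3; 22 = 7·3 + 1; 3 = 3·1 + 0. Last nonzero remainder: 1.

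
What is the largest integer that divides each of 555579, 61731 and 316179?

gcd(555579, 61731): 555579 = 9·61731 + 0 → 61731
gcd(61731, 316179): 316179 = 5·61731 + 7524; 61731 = 8·7524 + 1539; 7524 = 4·1539 + 1368; 1539 = 1·1368 + 171; 1368 = 8·171 + 0 → 171

171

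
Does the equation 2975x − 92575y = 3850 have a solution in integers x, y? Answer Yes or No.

gcd(2975, 92575): 92575 = 31·2975 + 350; 2975 = 8·350 + 175; 350 = 2·175 + 0 → 175
175 divides 3850, so a solution exists.

Yes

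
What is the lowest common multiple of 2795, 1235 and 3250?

2655250

lcm(2795, 1235) = 2795·1235/gcd = 3451825/65 = 53105
lcm(53105, 3250) = 53105·3250/gcd = 172591250/65 = 2655250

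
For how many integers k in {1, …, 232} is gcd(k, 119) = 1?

119 = 7·17. Inclusion–exclusion on these primes:
232 − ⌊232/7⌋ − ⌊232/17⌋ + ⌊232/119⌋ = 187

187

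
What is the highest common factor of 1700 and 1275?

Euclid: 1700 = 1·1275 + 425; 1275 = 3·425 + 0. Last nonzero remainder: 425.

425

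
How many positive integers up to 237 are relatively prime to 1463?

176

Prime factors of 1463: 7, 11, 19. Count integers ≤ 237 divisible by none of them.
By inclusion–exclusion: 237 − ⌊237/7⌋ − ⌊237/11⌋ − ⌊237/19⌋ + ⌊237/77⌋ + ⌊237/133⌋ + ⌊237/209⌋ − ⌊237/1463⌋ = 176.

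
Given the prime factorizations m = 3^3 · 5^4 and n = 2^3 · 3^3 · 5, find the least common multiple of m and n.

135000

max exponent per prime: 2^3 · 3^3 · 5^4 = 135000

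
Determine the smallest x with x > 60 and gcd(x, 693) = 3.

gcd(x, 693) = 3 forces 3 | x; write x = 3s. Then gcd(3s, 3·231) = 3·gcd(s, 231), so need gcd(s, 231) = 1.
3s > 60 gives s ≥ 21. The least s ≥ 21 coprime to 231 is 23, so x = 3·23 = 69.

69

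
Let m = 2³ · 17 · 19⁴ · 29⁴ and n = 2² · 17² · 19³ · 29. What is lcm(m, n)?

max exponent per prime: 2³ · 17² · 19⁴ · 29⁴ = 213105287368712

213105287368712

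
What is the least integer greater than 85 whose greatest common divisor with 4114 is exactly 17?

4114 = 17·242. Any x with gcd(x, 4114) = 17 is a multiple of 17, say 17s, with s coprime to 242.
Need s > 85/17, so s ≥ 6. First s ≥ 6 with gcd(s, 242) = 1 is s = 7. Thus x = 17·7 = 119.

119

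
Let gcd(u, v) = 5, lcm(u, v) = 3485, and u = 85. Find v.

Using uv = gcd(u,v)·lcm(u,v) = 5·3485 = 17425, we get v = 17425/85 = 205.

205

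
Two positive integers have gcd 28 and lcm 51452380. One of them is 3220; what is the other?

447412

p·q = gcd·lcm = 28·51452380 = 1440666640, so q = 1440666640/3220 = 447412.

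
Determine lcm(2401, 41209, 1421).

2019241

2401 = 7⁴; 41209 = 7² · 29²; 1421 = 7² · 29
lcm takes max exponent of each prime: 7⁴ · 29² = 2019241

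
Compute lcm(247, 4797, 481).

3372291

247 = 13 · 19; 4797 = 3² · 13 · 41; 481 = 13 · 37
lcm takes max exponent of each prime: 3² · 13 · 19 · 37 · 41 = 3372291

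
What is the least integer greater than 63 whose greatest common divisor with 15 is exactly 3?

15 = 3·5. Any m with gcd(m, 15) = 3 is a multiple of 3, say 3s, with s coprime to 5.
Need s > 63/3, so s ≥ 22. First s ≥ 22 with gcd(s, 5) = 1 is s = 22. Thus m = 3·22 = 66.

66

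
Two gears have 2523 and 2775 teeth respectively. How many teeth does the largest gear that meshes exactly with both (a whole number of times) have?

2523 = 3 · 29²
2775 = 3 · 5² · 37
Common: 3 = 3

3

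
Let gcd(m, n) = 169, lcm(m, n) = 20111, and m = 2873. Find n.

m·n = gcd·lcm = 169·20111 = 3398759, so n = 3398759/2873 = 1183.

1183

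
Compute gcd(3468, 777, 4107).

3

gcd(3468, 777): 3468 = 4·777 + 360; 777 = 2·360 + 57; 360 = 6·57 + 18; 57 = 3·18 + 3; 18 = 6·3 + 0 → 3
gcd(3, 4107): 4107 = 1369·3 + 0 → 3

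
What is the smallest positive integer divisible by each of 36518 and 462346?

444314506

36518 = 2 · 19 · 31²; 462346 = 2 · 19 · 23³
max exponents: 2 · 19 · 23³ · 31² = 444314506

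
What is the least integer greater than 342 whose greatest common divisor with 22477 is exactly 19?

22477 = 19·1183. Any k with gcd(k, 22477) = 19 is a multiple of 19, say 19s, with s coprime to 1183.
Need s > 342/19, so s ≥ 19. First s ≥ 19 with gcd(s, 1183) = 1 is s = 19. Thus k = 19·19 = 361.

361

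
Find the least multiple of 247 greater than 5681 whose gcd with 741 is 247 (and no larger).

6175

gcd(a, 741) = 247 forces 247 | a; write a = 247s. Then gcd(247s, 247·3) = 247·gcd(s, 3), so need gcd(s, 3) = 1.
247s > 5681 gives s ≥ 24. The least s ≥ 24 coprime to 3 is 25, so a = 247·25 = 6175.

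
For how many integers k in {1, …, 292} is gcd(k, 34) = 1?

137

Prime factors of 34: 2, 17. Count integers ≤ 292 divisible by none of them.
By inclusion–exclusion: 292 − ⌊292/2⌋ − ⌊292/17⌋ + ⌊292/34⌋ = 137.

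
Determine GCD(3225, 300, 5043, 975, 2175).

3

gcd(3225, 300): 3225 = 10·300 + 225; 300 = 1·225 + 75; 225 = 3·75 + 0 → 75
gcd(75, 5043): 5043 = 67·75 + 18; 75 = 4·18 + 3; 18 = 6·3 + 0 → 3
gcd(3, 975): 975 = 325·3 + 0 → 3
gcd(3, 2175): 2175 = 725·3 + 0 → 3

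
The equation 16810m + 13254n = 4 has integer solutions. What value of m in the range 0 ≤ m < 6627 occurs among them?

82

gcd(16810, 13254) = 2 (Euclid: 16810 = 1·13254 + 3556; 13254 = 3·3556 + 2586; 3556 = 1·2586 + 970; 2586 = 2·970 + 646; 970 = 1·646 + 324; 646 = 1·324 + 322; 324 = 1·322 + 2; 322 = 161·2 + 0), and 2 | 4.
Extended Euclid: 16810·(41) + 13254·(-52) = 2. Scale by 2: m₀ = 82.
General solution m = m₀ + 6627t; reducing mod 6627 gives m = 82 (and n = -104).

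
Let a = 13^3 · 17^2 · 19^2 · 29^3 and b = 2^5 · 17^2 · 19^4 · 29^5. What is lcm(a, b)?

max exponent per prime: 2^5 · 13^3 · 17^2 · 19^4 · 29^5 = 54310308696490990624

54310308696490990624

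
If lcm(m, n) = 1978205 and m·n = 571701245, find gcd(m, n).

289

gcd·lcm = product, so gcd = 571701245/1978205 = 289.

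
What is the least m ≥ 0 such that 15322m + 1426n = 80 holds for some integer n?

227

Reduce mod 1426: 15322m ≡ 80 (mod 1426). With g = gcd(15322, 1426) = 2 dividing 80, divide through: 7661m ≡ 40 (mod 713).
Since gcd(7661, 713) = 1, m ≡ 40·(7661)⁻¹ ≡ 227 (mod 713). Smallest non-negative: 227.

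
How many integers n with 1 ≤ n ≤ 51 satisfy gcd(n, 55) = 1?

37

Prime factors of 55: 5, 11. Count integers ≤ 51 divisible by none of them.
By inclusion–exclusion: 51 − ⌊51/5⌋ − ⌊51/11⌋ + ⌊51/55⌋ = 37.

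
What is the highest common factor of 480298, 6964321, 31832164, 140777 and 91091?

8281

480298 = 2 · 7² · 13² · 29; 6964321 = 7² · 13² · 29²; 31832164 = 2² · 7² · 13² · 31²; 140777 = 7² · 13² · 17; 91091 = 7² · 11 · 13²
gcd takes min exponent of each prime: 7² · 13² = 8281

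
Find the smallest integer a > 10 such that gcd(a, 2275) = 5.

Multiples of 5 above 10: 5·3, 5·4, … . Need the cofactor coprime to 2275/5 = 455.
Checking s = 3, 4, … the first with gcd(s, 455) = 1 is s = 3, giving 15.

15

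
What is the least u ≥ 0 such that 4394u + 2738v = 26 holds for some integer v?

Reduce mod 2738: 4394u ≡ 26 (mod 2738). With g = gcd(4394, 2738) = 2 dividing 26, divide through: 2197u ≡ 13 (mod 1369).
Since gcd(2197, 1369) = 1, u ≡ 13·(2197)⁻¹ ≡ 1288 (mod 1369). Smallest non-negative: 1288.

1288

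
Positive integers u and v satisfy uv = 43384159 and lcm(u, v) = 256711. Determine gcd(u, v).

From gcd × lcm = uv: gcd = 43384159 / 256711 = 169.

169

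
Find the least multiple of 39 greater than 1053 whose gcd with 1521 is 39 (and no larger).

gcd(t, 1521) = 39 forces 39 | t; write t = 39s. Then gcd(39s, 39·39) = 39·gcd(s, 39), so need gcd(s, 39) = 1.
39s > 1053 gives s ≥ 28. The least s ≥ 28 coprime to 39 is 28, so t = 39·28 = 1092.

1092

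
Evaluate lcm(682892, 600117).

682892 = 2² · 7 · 29³; 600117 = 3 · 7 · 17 · 41²
max exponents: 2² · 3 · 7 · 17 · 29³ · 41² = 58545014052

58545014052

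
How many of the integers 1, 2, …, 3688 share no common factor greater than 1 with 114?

1164

Prime factors of 114: 2, 3, 19. Count integers ≤ 3688 divisible by none of them.
By inclusion–exclusion: 3688 − ⌊3688/2⌋ − ⌊3688/3⌋ − ⌊3688/19⌋ + ⌊3688/6⌋ + ⌊3688/38⌋ + ⌊3688/57⌋ − ⌊3688/114⌋ = 1164.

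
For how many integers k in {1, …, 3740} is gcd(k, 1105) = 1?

Prime factors of 1105: 5, 13, 17. Count integers ≤ 3740 divisible by none of them.
By inclusion–exclusion: 3740 − ⌊3740/5⌋ − ⌊3740/13⌋ − ⌊3740/17⌋ + ⌊3740/65⌋ + ⌊3740/85⌋ + ⌊3740/221⌋ − ⌊3740/1105⌋ = 2599.

2599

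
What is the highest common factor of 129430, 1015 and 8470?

35

gcd(129430, 1015): 129430 = 127·1015 + 525; 1015 = 1·525 + 490; 525 = 1·490 + 35; 490 = 14·35 + 0 → 35
gcd(35, 8470): 8470 = 242·35 + 0 → 35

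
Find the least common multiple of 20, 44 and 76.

20 = 2² · 5; 44 = 2² · 11; 76 = 2² · 19
lcm takes max exponent of each prime: 2² · 5 · 11 · 19 = 4180

4180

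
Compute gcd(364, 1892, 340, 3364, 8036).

gcd(364, 1892): 1892 = 5·364 + 72; 364 = 5·72 + 4; 72 = 18·4 + 0 → 4
gcd(4, 340): 340 = 85·4 + 0 → 4
gcd(4, 3364): 3364 = 841·4 + 0 → 4
gcd(4, 8036): 8036 = 2009·4 + 0 → 4

4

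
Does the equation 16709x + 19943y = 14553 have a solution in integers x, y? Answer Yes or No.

Yes

gcd(16709, 19943): 19943 = 1·16709 + 3234; 16709 = 5·3234 + 539; 3234 = 6·539 + 0 → 539
539 divides 14553, so a solution exists.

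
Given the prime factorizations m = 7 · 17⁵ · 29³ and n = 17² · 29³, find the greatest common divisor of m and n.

min exponent per shared prime: 17² · 29³ = 7048421

7048421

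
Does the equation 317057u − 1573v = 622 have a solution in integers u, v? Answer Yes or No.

No

gcd(317057, 1573): 317057 = 201·1573 + 884; 1573 = 1·884 + 689; 884 = 1·689 + 195; 689 = 3·195 + 104; 195 = 1·104 + 91; 104 = 1·91 + 13; 91 = 7·13 + 0 → 13
13 does not divide 622, so a solution does not exist.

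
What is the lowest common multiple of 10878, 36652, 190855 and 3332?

15846308940

lcm(10878, 36652) = 10878·36652/gcd = 398700456/98 = 4068372
lcm(4068372, 190855) = 4068372·190855/gcd = 776469138060/49 = 15846308940
lcm(15846308940, 3332) = 15846308940·3332/gcd = 52799901388080/3332 = 15846308940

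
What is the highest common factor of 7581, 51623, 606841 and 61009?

361

7581 = 3 · 7 · 19²; 51623 = 11 · 13 · 19²; 606841 = 19² · 41²; 61009 = 13² · 19²
gcd takes min exponent of each prime: 19² = 361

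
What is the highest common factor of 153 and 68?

Euclid: 153 = 2·68 + 17; 68 = 4·17 + 0. Last nonzero remainder: 17.

17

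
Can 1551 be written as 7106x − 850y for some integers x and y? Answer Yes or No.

No

gcd(7106, 850): 7106 = 8·850 + 306; 850 = 2·306 + 238; 306 = 1·238 + 68; 238 = 3·68 + 34; 68 = 2·34 + 0 → 34
34 does not divide 1551, so a solution does not exist.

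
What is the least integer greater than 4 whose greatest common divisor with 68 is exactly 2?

6

Multiples of 2 above 4: 2·3, 2·4, … . Need the cofactor coprime to 68/2 = 34.
Checking s = 3, 4, … the first with gcd(s, 34) = 1 is s = 3, giving 6.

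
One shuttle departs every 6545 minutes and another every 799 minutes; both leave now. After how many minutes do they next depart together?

6545 = 5 · 7 · 11 · 17; 799 = 17 · 47
max exponents: 5 · 7 · 11 · 17 · 47 = 307615

307615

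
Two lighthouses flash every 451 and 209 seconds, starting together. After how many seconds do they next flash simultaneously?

8569

gcd first: 451 = 2·209 + 33; 209 = 6·33 + 11; 33 = 3·11 + 0 → gcd = 11
lcm = 451·209/gcd = 94259/11 = 8569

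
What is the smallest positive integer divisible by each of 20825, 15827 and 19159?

9100525

lcm(20825, 15827) = 20825·15827/gcd = 329597275/833 = 395675
lcm(395675, 19159) = 395675·19159/gcd = 7580737325/833 = 9100525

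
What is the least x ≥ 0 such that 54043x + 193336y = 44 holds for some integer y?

Reduce mod 193336: 54043x ≡ 44 (mod 193336). With g = gcd(54043, 193336) = 11 dividing 44, divide through: 4913x ≡ 4 (mod 17576).
Since gcd(4913, 17576) = 1, x ≡ 4·(4913)⁻¹ ≡ 6028 (mod 17576). Smallest non-negative: 6028.

6028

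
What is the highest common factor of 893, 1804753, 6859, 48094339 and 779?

893 = 19 · 47; 1804753 = 19 · 43 · 47²; 6859 = 19³; 48094339 = 19 · 37² · 43²; 779 = 19 · 41
gcd takes min exponent of each prime: 19 = 19

19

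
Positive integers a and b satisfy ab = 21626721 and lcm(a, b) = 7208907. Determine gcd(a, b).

3

From gcd × lcm = ab: gcd = 21626721 / 7208907 = 3.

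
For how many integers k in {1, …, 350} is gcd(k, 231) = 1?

Prime factors of 231: 3, 7, 11. Count integers ≤ 350 divisible by none of them.
By inclusion–exclusion: 350 − ⌊350/3⌋ − ⌊350/7⌋ − ⌊350/11⌋ + ⌊350/21⌋ + ⌊350/33⌋ + ⌊350/77⌋ − ⌊350/231⌋ = 182.

182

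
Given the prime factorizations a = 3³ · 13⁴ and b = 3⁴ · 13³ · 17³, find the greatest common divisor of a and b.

59319

min exponent per shared prime: 3³ · 13³ = 59319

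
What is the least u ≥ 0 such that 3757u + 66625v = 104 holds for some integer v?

Reduce mod 66625: 3757u ≡ 104 (mod 66625). With g = gcd(3757, 66625) = 13 dividing 104, divide through: 289u ≡ 8 (mod 5125).
Since gcd(289, 5125) = 1, u ≡ 8·(289)⁻¹ ≡ 2997 (mod 5125). Smallest non-negative: 2997.

2997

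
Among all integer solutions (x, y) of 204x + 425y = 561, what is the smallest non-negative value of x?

Reduce mod 425: 204x ≡ 561 (mod 425). With g = gcd(204, 425) = 17 dividing 561, divide through: 12x ≡ 33 (mod 25).
Since gcd(12, 25) = 1, x ≡ 33·(12)⁻¹ ≡ 9 (mod 25). Smallest non-negative: 9.

9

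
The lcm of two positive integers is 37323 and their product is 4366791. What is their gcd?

gcd·lcm = product, so gcd = 4366791/37323 = 117.

117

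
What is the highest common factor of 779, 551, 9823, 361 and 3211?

gcd(779, 551): 779 = 1·551 + 228; 551 = 2·228 + 95; 228 = 2·95 + 38; 95 = 2·38 + 19; 38 = 2·19 + 0 → 19
gcd(19, 9823): 9823 = 517·19 + 0 → 19
gcd(19, 361): 361 = 19·19 + 0 → 19
gcd(19, 3211): 3211 = 169·19 + 0 → 19

19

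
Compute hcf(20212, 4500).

4

Euclid: 20212 = 4·4500 + 2212; 4500 = 2·2212 + 76; 2212 = 29·76 + 8; 76 = 9·8 + 4; 8 = 2·4 + 0. Last nonzero remainder: 4.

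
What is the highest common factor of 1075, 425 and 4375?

gcd(1075, 425): 1075 = 2·425 + 225; 425 = 1·225 + 200; 225 = 1·200 + 25; 200 = 8·25 + 0 → 25
gcd(25, 4375): 4375 = 175·25 + 0 → 25

25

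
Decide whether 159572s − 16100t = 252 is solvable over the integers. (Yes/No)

By Bézout, 159572s − 16100t = 252 has integer solutions iff gcd(159572, 16100) | 252.
Euclid: 159572 = 9·16100 + 14672; 16100 = 1·14672 + 1428; 14672 = 10·1428 + 392; 1428 = 3·392 + 252; 392 = 1·252 + 140; 252 = 1·140 + 112; 140 = 1·112 + 28; 112 = 4·28 + 0. gcd = 28; 252 mod 28 = 0. Yes.

Yes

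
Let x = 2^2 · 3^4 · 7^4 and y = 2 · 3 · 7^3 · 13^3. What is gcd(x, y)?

min exponent per shared prime: 2 · 3 · 7^3 = 2058

2058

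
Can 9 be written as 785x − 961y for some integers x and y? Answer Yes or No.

gcd(785, 961): 961 = 1·785 + 176; 785 = 4·176 + 81; 176 = 2·81 + 14; 81 = 5·14 + 11; 14 = 1·11 + 3; 11 = 3·3 + 2; 3 = 1·2 + 1; 2 = 2·1 + 0 → 1
1 divides 9, so a solution exists.

Yes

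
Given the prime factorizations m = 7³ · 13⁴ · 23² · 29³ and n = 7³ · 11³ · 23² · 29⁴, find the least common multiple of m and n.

4878577948089282437

max exponent per prime: 7³ · 11³ · 13⁴ · 23² · 29⁴ = 4878577948089282437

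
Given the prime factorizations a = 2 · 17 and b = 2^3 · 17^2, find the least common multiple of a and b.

2312

max exponent per prime: 2^3 · 17^2 = 2312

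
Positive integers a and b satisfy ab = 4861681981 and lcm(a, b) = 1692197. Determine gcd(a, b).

2873

gcd·lcm = product, so gcd = 4861681981/1692197 = 2873.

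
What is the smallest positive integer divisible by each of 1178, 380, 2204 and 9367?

5807540

1178 = 2 · 19 · 31; 380 = 2² · 5 · 19; 2204 = 2² · 19 · 29; 9367 = 17 · 19 · 29
lcm takes max exponent of each prime: 2² · 5 · 17 · 19 · 29 · 31 = 5807540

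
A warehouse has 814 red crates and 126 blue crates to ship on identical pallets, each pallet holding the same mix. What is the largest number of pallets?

814 = 2 · 11 · 37
126 = 2 · 3² · 7
Common: 2 = 2

2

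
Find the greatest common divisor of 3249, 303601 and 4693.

gcd(3249, 303601): 303601 = 93·3249 + 1444; 3249 = 2·1444 + 361; 1444 = 4·361 + 0 → 361
gcd(361, 4693): 4693 = 13·361 + 0 → 361

361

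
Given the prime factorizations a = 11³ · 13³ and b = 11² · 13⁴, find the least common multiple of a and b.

38014691

max exponent per prime: 11³ · 13⁴ = 38014691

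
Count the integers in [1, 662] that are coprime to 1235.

1235 = 5·13·19. Inclusion–exclusion on these primes:
662 − ⌊662/5⌋ − ⌊662/13⌋ − ⌊662/19⌋ + ⌊662/65⌋ + ⌊662/95⌋ + ⌊662/247⌋ − ⌊662/1235⌋ = 464

464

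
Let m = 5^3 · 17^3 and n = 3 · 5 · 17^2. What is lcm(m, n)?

max exponent per prime: 3 · 5^3 · 17^3 = 1842375

1842375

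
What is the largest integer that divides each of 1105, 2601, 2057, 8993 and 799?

gcd(1105, 2601): 2601 = 2·1105 + 391; 1105 = 2·391 + 323; 391 = 1·323 + 68; 323 = 4·68 + 51; 68 = 1·51 + 17; 51 = 3·17 + 0 → 17
gcd(17, 2057): 2057 = 121·17 + 0 → 17
gcd(17, 8993): 8993 = 529·17 + 0 → 17
gcd(17, 799): 799 = 47·17 + 0 → 17

17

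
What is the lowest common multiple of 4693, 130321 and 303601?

1424799493

lcm(4693, 130321) = 4693·130321/gcd = 611596453/361 = 1694173
lcm(1694173, 303601) = 1694173·303601/gcd = 514352616973/361 = 1424799493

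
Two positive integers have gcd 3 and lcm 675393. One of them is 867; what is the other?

m·n = gcd·lcm = 3·675393 = 2026179, so n = 2026179/867 = 2337.

2337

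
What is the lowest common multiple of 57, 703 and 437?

48507

lcm(57, 703) = 57·703/gcd = 40071/19 = 2109
lcm(2109, 437) = 2109·437/gcd = 921633/19 = 48507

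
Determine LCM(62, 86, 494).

658502

62 = 2 · 31; 86 = 2 · 43; 494 = 2 · 13 · 19
lcm takes max exponent of each prime: 2 · 13 · 19 · 31 · 43 = 658502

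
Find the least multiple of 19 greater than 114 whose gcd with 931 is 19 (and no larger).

152

gcd(a, 931) = 19 forces 19 | a; write a = 19s. Then gcd(19s, 19·49) = 19·gcd(s, 49), so need gcd(s, 49) = 1.
19s > 114 gives s ≥ 7. The least s ≥ 7 coprime to 49 is 8, so a = 19·8 = 152.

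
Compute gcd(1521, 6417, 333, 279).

9

gcd(1521, 6417): 6417 = 4·1521 + 333; 1521 = 4·333 + 189; 333 = 1·189 + 144; 189 = 1·144 + 45; 144 = 3·45 + 9; 45 = 5·9 + 0 → 9
gcd(9, 333): 333 = 37·9 + 0 → 9
gcd(9, 279): 279 = 31·9 + 0 → 9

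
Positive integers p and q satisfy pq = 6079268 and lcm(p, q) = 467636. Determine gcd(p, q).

13

gcd·lcm = product, so gcd = 6079268/467636 = 13.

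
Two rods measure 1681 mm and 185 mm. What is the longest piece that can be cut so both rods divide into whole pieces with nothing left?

1

1681 = 41²
185 = 5 · 37
Common: 1 = 1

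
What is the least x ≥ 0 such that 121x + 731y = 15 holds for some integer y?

713

gcd(121, 731) = 1 (Euclid: 731 = 6·121 + 5; 121 = 24·5 + 1; 5 = 5·1 + 0), and 1 | 15.
Extended Euclid: 121·(145) + 731·(-24) = 1. Scale by 15: x₀ = 2175.
General solution x = x₀ + 731t; reducing mod 731 gives x = 713 (and y = -118).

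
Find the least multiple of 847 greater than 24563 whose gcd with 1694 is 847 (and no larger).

gcd(m, 1694) = 847 forces 847 | m; write m = 847s. Then gcd(847s, 847·2) = 847·gcd(s, 2), so need gcd(s, 2) = 1.
847s > 24563 gives s ≥ 30. The least s ≥ 30 coprime to 2 is 31, so m = 847·31 = 26257.

26257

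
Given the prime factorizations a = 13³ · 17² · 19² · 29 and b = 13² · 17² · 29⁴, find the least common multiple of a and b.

162116453029453

max exponent per prime: 13³ · 17² · 19² · 29⁴ = 162116453029453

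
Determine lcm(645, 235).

645 = 3 · 5 · 43; 235 = 5 · 47
max exponents: 3 · 5 · 43 · 47 = 30315

30315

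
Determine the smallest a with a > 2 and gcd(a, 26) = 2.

4

gcd(a, 26) = 2 forces 2 | a; write a = 2s. Then gcd(2s, 2·13) = 2·gcd(s, 13), so need gcd(s, 13) = 1.
2s > 2 gives s ≥ 2. The least s ≥ 2 coprime to 13 is 2, so a = 2·2 = 4.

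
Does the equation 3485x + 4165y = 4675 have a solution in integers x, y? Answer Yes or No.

gcd(3485, 4165): 4165 = 1·3485 + 680; 3485 = 5·680 + 85; 680 = 8·85 + 0 → 85
85 divides 4675, so a solution exists.

Yes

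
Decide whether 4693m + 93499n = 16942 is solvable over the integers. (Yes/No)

No

gcd(4693, 93499): 93499 = 19·4693 + 4332; 4693 = 1·4332 + 361; 4332 = 12·361 + 0 → 361
361 does not divide 16942, so a solution does not exist.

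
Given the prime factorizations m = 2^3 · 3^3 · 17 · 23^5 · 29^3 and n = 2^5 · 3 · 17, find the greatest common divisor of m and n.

min exponent per shared prime: 2^3 · 3 · 17 = 408

408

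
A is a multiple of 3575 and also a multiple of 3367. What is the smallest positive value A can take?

925925

gcd first: 3575 = 1·3367 + 208; 3367 = 16·208 + 39; 208 = 5·39 + 13; 39 = 3·13 + 0 → gcd = 13
lcm = 3575·3367/gcd = 12037025/13 = 925925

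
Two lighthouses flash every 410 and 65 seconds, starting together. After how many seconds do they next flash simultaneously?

5330

410 = 2 · 5 · 41; 65 = 5 · 13
max exponents: 2 · 5 · 13 · 41 = 5330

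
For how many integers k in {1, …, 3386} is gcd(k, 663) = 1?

663 = 3·13·17. Inclusion–exclusion on these primes:
3386 − ⌊3386/3⌋ − ⌊3386/13⌋ − ⌊3386/17⌋ + ⌊3386/39⌋ + ⌊3386/51⌋ + ⌊3386/221⌋ − ⌊3386/663⌋ = 1961

1961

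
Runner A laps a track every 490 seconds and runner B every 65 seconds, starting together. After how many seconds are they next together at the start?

6370

490 = 2 · 5 · 7²; 65 = 5 · 13
max exponents: 2 · 5 · 7² · 13 = 6370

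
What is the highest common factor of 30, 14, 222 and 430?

30 = 2 · 3 · 5; 14 = 2 · 7; 222 = 2 · 3 · 37; 430 = 2 · 5 · 43
gcd takes min exponent of each prime: 2 = 2

2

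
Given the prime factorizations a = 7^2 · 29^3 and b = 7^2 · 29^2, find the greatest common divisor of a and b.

min exponent per shared prime: 7^2 · 29^2 = 41209

41209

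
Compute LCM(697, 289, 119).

82943

697 = 17 · 41; 289 = 17²; 119 = 7 · 17
lcm takes max exponent of each prime: 7 · 17² · 41 = 82943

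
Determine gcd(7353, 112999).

1

7353 = 3² · 19 · 43
112999 = 17³ · 23
Common: 1 = 1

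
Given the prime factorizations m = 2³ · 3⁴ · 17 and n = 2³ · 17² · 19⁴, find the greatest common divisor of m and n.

min exponent per shared prime: 2³ · 17 = 136

136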